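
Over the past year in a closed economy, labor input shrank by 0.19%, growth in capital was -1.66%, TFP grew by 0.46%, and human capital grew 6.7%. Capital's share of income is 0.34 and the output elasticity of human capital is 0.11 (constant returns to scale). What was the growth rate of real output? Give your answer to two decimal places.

Real output growth was 0.53%.

Labor's share = 1 − 0.34 − 0.11 = 0.55.
Capital: 0.34 × (-1.66) = -0.5644 pp.
Human capital: 0.11 × 6.7 = 0.737 pp.
Labor input: 0.55 × (-0.19) = -0.1045 pp.
Output growth = 0.46 + 0.0681 = 0.5281%.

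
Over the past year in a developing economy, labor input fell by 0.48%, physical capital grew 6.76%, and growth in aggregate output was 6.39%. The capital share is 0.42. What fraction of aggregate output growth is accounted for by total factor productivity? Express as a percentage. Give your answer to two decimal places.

59.92%

Labor's share = 1 − 0.42 = 0.58.
Physical capital: 0.42 × 6.76 = 2.8392 pp.
Labor input: 0.58 × (-0.48) = -0.2784 pp.
TFP growth = 6.39 − 2.5608 = 3.8292%.
TFP share of growth = 3.8292 / 6.39 × 100 = 59.9249%.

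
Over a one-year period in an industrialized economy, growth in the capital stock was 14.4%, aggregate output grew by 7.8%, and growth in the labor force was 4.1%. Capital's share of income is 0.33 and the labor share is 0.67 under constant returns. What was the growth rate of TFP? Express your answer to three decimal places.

TFP grew 0.301%.

Labor's share = 1 − 0.33 = 0.67.
The capital stock: 0.33 × 14.4 = 4.752 pp.
The labor force: 0.67 × 4.1 = 2.747 pp.
TFP growth = 7.8 − 7.499 = 0.301%.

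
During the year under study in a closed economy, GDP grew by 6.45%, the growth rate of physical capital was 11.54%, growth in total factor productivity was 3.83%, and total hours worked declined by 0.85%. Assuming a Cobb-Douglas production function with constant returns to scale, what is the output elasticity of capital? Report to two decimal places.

gY = gA + α·gK + (1−α)·gL, so gY − gA − gL = α(gK − gL).
6.45 − 3.83 + 0.85 = α × (11.54 − (-0.85)).
3.47 = 12.39 α, so α = 0.2801.

α = 0.28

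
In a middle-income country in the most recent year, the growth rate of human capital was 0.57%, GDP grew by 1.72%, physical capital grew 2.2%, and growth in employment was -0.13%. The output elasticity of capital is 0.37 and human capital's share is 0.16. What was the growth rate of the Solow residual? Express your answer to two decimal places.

0.88%

Labor's share = 1 − 0.37 − 0.16 = 0.47.
Physical capital: 0.37 × 2.2 = 0.814 pp.
Human capital: 0.16 × 0.57 = 0.0912 pp.
Employment: 0.47 × (-0.13) = -0.0611 pp.
TFP growth = 1.72 − 0.8441 = 0.8759%.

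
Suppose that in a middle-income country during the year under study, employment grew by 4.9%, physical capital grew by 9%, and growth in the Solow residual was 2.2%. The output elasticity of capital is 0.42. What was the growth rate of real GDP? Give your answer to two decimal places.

Labor's share = 1 − 0.42 = 0.58.
Physical capital: 0.42 × 9 = 3.78 pp.
Employment: 0.58 × 4.9 = 2.842 pp.
Output growth = 2.2 + 6.622 = 8.822%.

8.82%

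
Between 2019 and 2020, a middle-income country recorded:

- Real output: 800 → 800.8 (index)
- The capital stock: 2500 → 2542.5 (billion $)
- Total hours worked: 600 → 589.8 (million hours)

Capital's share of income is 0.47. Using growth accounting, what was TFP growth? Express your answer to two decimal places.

Real output growth = (800.8 − 800) / 800 = 0.1%.
The capital stock growth = (2542.5 − 2500) / 2500 = 1.7%.
Total hours worked growth = (589.8 − 600) / 600 = -1.7%.
Labor's share = 1 − 0.47 = 0.53.
The capital stock: 0.47 × 1.7 = 0.799 pp.
Total hours worked: 0.53 × (-1.7) = -0.901 pp.
TFP growth = 0.1 + 0.102 = 0.202%.

0.20%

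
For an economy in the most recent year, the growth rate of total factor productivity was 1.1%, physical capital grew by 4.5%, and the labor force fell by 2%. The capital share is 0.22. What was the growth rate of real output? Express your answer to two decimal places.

Labor's share = 1 − 0.22 = 0.78.
Physical capital: 0.22 × 4.5 = 0.99 pp.
The labor force: 0.78 × (-2) = -1.56 pp.
Output growth = 1.1 + (-0.57) = 0.53%.

0.53%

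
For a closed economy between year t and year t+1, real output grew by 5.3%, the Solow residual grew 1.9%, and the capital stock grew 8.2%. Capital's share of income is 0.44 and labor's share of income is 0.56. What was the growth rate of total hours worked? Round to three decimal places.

-0.371%

Labor's share = 1 − 0.44 = 0.56.
gY = gA + 0.44×8.2 + 0.56×g.
0.56×g = 5.3 − 1.9 − 3.608 = -0.208.
g = -0.208 / 0.56 = -0.37143%.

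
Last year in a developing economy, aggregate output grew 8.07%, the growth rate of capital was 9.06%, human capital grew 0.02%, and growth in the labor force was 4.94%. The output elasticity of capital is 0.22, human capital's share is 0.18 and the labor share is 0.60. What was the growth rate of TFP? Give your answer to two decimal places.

Labor's share = 1 − 0.22 − 0.18 = 0.6.
Capital: 0.22 × 9.06 = 1.9932 pp.
Human capital: 0.18 × 0.02 = 0.0036 pp.
The labor force: 0.6 × 4.94 = 2.964 pp.
TFP growth = 8.07 − 4.9608 = 3.1092%.

TFP growth was 3.11%.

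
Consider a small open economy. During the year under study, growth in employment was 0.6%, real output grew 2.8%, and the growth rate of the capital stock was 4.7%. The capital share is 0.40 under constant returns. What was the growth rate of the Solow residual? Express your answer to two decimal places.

Labor's share = 1 − 0.4 = 0.6.
The capital stock: 0.4 × 4.7 = 1.88 pp.
Employment: 0.6 × 0.6 = 0.36 pp.
TFP growth = 2.8 − 2.24 = 0.56%.

The Solow residual grew 0.56%.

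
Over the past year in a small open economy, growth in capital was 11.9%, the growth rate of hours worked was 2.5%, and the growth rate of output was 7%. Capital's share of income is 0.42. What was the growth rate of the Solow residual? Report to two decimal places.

Labor's share = 1 − 0.42 = 0.58.
Capital: 0.42 × 11.9 = 4.998 pp.
Hours worked: 0.58 × 2.5 = 1.45 pp.
TFP growth = 7 − 6.448 = 0.552%.

0.55%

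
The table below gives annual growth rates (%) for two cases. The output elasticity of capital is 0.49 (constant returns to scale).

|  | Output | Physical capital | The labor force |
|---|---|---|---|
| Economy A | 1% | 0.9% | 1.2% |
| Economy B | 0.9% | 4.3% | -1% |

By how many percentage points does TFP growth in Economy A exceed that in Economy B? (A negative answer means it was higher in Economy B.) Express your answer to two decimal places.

0.64 percentage points

Labor's share = 1 − 0.49 = 0.51.
Economy A: TFP = 1 − 0.441 − 0.612 = -0.053%.
Economy B: TFP = 0.9 − 2.107 + 0.51 = -0.697%.
Difference = -0.053 − (-0.697) = 0.644 pp.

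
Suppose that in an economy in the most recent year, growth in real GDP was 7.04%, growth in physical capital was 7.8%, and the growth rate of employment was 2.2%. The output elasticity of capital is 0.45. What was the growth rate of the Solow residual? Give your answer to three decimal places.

2.320%

Labor's share = 1 − 0.45 = 0.55.
Physical capital: 0.45 × 7.8 = 3.51 pp.
Employment: 0.55 × 2.2 = 1.21 pp.
TFP growth = 7.04 − 4.72 = 2.32%.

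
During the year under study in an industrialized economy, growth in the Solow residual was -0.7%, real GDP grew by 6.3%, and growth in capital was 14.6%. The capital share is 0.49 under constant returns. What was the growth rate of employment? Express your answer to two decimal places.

Labor's share = 1 − 0.49 = 0.51.
gY = gA + 0.49×14.6 + 0.51×g.
0.51×g = 6.3 + 0.7 − 7.154 = -0.154.
g = -0.154 / 0.51 = -0.302%.

-0.30%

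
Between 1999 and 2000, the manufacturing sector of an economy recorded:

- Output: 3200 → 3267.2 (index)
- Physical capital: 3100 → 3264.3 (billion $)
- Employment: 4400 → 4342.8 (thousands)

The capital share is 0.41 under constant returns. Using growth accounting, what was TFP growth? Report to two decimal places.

0.69%

Output growth = (3267.2 − 3200) / 3200 = 2.1%.
Physical capital growth = (3264.3 − 3100) / 3100 = 5.3%.
Employment growth = (4342.8 − 4400) / 4400 = -1.3%.
Labor's share = 1 − 0.41 = 0.59.
Physical capital: 0.41 × 5.3 = 2.173 pp.
Employment: 0.59 × (-1.3) = -0.767 pp.
TFP growth = 2.1 − 1.406 = 0.694%.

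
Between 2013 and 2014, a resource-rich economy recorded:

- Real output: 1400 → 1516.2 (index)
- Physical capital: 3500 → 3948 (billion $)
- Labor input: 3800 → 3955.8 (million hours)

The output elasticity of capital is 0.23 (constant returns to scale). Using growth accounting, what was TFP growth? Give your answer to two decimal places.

Real output growth = (1516.2 − 1400) / 1400 = 8.3%.
Physical capital growth = (3948 − 3500) / 3500 = 12.8%.
Labor input growth = (3955.8 − 3800) / 3800 = 4.1%.
Labor's share = 1 − 0.23 = 0.77.
Physical capital: 0.23 × 12.8 = 2.944 pp.
Labor input: 0.77 × 4.1 = 3.157 pp.
TFP growth = 8.3 − 6.101 = 2.199%.

TFP growth was 2.20%.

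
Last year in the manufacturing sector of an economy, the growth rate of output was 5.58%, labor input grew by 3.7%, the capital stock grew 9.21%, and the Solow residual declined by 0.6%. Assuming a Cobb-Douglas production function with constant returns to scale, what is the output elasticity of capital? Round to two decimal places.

gY = gA + α·gK + (1−α)·gL, so gY − gA − gL = α(gK − gL).
5.58 + 0.6 − 3.7 = α × (9.21 − 3.7).
2.48 = 5.51 α, so α = 0.4501.

α = 0.45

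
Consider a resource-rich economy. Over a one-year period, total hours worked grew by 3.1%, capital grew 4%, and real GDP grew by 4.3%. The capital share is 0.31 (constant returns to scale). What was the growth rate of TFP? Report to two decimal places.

0.92%

Labor's share = 1 − 0.31 = 0.69.
Capital: 0.31 × 4 = 1.24 pp.
Total hours worked: 0.69 × 3.1 = 2.139 pp.
TFP growth = 4.3 − 3.379 = 0.921%.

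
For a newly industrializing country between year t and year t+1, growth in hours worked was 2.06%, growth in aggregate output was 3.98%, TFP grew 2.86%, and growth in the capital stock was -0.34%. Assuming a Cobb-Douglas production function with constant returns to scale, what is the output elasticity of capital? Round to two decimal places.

gY = gA + α·gK + (1−α)·gL, so gY − gA − gL = α(gK − gL).
3.98 − 2.86 − 2.06 = α × (-0.34 − 2.06).
-0.94 = -2.4 α, so α = 0.3917.

0.39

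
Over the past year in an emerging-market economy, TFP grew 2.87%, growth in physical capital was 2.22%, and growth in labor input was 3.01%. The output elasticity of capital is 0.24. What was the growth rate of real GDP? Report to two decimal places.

Labor's share = 1 − 0.24 = 0.76.
Physical capital: 0.24 × 2.22 = 0.5328 pp.
Labor input: 0.76 × 3.01 = 2.2876 pp.
Output growth = 2.87 + 2.8204 = 5.6904%.

5.69%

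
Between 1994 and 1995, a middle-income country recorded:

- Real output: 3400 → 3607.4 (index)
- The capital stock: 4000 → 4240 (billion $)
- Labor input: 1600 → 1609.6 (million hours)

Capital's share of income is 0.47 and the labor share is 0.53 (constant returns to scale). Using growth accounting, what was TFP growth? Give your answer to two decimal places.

2.96%

Real output growth = (3607.4 − 3400) / 3400 = 6.1%.
The capital stock growth = (4240 − 4000) / 4000 = 6%.
Labor input growth = (1609.6 − 1600) / 1600 = 0.6%.
Labor's share = 1 − 0.47 = 0.53.
The capital stock: 0.47 × 6 = 2.82 pp.
Labor input: 0.53 × 0.6 = 0.318 pp.
TFP growth = 6.1 − 3.138 = 2.962%.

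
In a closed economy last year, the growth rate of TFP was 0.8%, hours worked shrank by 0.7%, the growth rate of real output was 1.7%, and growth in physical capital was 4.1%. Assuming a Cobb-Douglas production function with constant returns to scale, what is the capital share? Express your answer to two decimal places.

0.33

gY = gA + α·gK + (1−α)·gL, so gY − gA − gL = α(gK − gL).
1.7 − 0.8 + 0.7 = α × (4.1 − (-0.7)).
1.6 = 4.8 α, so α = 0.3333.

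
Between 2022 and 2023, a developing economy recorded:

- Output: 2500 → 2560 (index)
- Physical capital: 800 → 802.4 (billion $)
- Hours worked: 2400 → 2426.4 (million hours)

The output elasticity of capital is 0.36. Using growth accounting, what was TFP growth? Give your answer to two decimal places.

Output growth = (2560 − 2500) / 2500 = 2.4%.
Physical capital growth = (802.4 − 800) / 800 = 0.3%.
Hours worked growth = (2426.4 − 2400) / 2400 = 1.1%.
Labor's share = 1 − 0.36 = 0.64.
Physical capital: 0.36 × 0.3 = 0.108 pp.
Hours worked: 0.64 × 1.1 = 0.704 pp.
TFP growth = 2.4 − 0.812 = 1.588%.

1.59%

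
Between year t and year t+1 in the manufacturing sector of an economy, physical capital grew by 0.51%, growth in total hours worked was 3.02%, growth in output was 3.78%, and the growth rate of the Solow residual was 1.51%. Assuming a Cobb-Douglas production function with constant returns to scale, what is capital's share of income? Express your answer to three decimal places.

gY = gA + α·gK + (1−α)·gL, so gY − gA − gL = α(gK − gL).
3.78 − 1.51 − 3.02 = α × (0.51 − 3.02).
-0.75 = -2.51 α, so α = 0.2988.

Capital's share of income is 0.299.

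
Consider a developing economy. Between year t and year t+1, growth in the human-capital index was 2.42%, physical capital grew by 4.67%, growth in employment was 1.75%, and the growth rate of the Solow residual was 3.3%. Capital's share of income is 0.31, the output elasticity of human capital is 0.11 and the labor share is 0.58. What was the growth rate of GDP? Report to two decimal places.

6.03%

Labor's share = 1 − 0.31 − 0.11 = 0.58.
Physical capital: 0.31 × 4.67 = 1.4477 pp.
The human-capital index: 0.11 × 2.42 = 0.2662 pp.
Employment: 0.58 × 1.75 = 1.015 pp.
Output growth = 3.3 + 2.7289 = 6.0289%.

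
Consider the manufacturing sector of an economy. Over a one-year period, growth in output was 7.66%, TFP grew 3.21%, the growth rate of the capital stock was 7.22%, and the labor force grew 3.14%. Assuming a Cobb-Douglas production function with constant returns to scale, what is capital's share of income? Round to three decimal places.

gY = gA + α·gK + (1−α)·gL, so gY − gA − gL = α(gK − gL).
7.66 − 3.21 − 3.14 = α × (7.22 − 3.14).
1.31 = 4.08 α, so α = 0.32108.

Capital's share of income is 0.321.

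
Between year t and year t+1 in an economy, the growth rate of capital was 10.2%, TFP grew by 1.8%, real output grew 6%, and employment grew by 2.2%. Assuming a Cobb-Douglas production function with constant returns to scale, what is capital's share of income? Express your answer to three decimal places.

α = 0.250

gY = gA + α·gK + (1−α)·gL, so gY − gA − gL = α(gK − gL).
6 − 1.8 − 2.2 = α × (10.2 − 2.2).
2 = 8 α, so α = 0.25.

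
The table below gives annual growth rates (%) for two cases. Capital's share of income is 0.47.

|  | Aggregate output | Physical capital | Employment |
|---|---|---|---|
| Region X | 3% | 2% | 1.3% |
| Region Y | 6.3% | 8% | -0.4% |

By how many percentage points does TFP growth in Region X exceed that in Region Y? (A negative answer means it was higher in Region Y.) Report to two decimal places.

-1.38 percentage points

Labor's share = 1 − 0.47 = 0.53.
Region X: TFP = 3 − 0.94 − 0.689 = 1.371%.
Region Y: TFP = 6.3 − 3.76 + 0.212 = 2.752%.
Difference = 1.371 − (2.752) = -1.381 pp.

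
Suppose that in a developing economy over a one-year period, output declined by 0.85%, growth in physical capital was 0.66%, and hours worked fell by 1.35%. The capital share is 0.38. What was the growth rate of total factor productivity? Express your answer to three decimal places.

Labor's share = 1 − 0.38 = 0.62.
Physical capital: 0.38 × 0.66 = 0.2508 pp.
Hours worked: 0.62 × (-1.35) = -0.837 pp.
TFP growth = -0.85 + 0.5862 = -0.2638%.

-0.264%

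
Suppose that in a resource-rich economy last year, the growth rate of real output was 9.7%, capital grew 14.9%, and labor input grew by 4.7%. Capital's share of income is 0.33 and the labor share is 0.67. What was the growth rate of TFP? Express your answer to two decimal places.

Labor's share = 1 − 0.33 = 0.67.
Capital: 0.33 × 14.9 = 4.917 pp.
Labor input: 0.67 × 4.7 = 3.149 pp.
TFP growth = 9.7 − 8.066 = 1.634%.

TFP growth was 1.63%.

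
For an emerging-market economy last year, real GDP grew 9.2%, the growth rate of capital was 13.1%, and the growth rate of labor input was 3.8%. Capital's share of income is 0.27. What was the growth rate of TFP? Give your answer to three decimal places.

2.889%

Labor's share = 1 − 0.27 = 0.73.
Capital: 0.27 × 13.1 = 3.537 pp.
Labor input: 0.73 × 3.8 = 2.774 pp.
TFP growth = 9.2 − 6.311 = 2.889%.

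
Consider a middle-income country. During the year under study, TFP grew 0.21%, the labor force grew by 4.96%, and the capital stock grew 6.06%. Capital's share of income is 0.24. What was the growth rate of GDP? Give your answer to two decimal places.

5.43%

Labor's share = 1 − 0.24 = 0.76.
The capital stock: 0.24 × 6.06 = 1.4544 pp.
The labor force: 0.76 × 4.96 = 3.7696 pp.
Output growth = 0.21 + 5.224 = 5.434%.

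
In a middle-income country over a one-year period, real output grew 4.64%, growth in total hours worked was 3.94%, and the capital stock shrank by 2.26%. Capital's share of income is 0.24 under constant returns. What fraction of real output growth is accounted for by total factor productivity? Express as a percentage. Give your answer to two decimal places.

Total factor productivity accounted for 47.16% of growth.

Labor's share = 1 − 0.24 = 0.76.
The capital stock: 0.24 × (-2.26) = -0.5424 pp.
Total hours worked: 0.76 × 3.94 = 2.9944 pp.
TFP growth = 4.64 − 2.452 = 2.188%.
TFP share of growth = 2.188 / 4.64 × 100 = 47.1552%.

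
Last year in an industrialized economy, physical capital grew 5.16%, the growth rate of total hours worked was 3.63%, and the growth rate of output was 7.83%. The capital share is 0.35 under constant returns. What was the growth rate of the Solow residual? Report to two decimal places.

Labor's share = 1 − 0.35 = 0.65.
Physical capital: 0.35 × 5.16 = 1.806 pp.
Total hours worked: 0.65 × 3.63 = 2.3595 pp.
TFP growth = 7.83 − 4.1655 = 3.6645%.

3.66%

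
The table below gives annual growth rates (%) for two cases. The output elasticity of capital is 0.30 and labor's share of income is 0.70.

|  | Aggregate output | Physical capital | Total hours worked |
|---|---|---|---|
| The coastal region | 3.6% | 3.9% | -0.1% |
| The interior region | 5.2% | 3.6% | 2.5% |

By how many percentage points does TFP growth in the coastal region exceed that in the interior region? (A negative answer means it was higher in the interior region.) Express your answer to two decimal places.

0.13 percentage points

Labor's share = 1 − 0.3 = 0.7.
The coastal region: TFP = 3.6 − 1.17 + 0.07 = 2.5%.
The interior region: TFP = 5.2 − 1.08 − 1.75 = 2.37%.
Difference = 2.5 − (2.37) = 0.13 pp.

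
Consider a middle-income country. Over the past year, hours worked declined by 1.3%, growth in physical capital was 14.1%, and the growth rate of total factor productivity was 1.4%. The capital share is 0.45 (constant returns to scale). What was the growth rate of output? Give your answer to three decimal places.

Labor's share = 1 − 0.45 = 0.55.
Physical capital: 0.45 × 14.1 = 6.345 pp.
Hours worked: 0.55 × (-1.3) = -0.715 pp.
Output growth = 1.4 + 5.63 = 7.03%.

7.030%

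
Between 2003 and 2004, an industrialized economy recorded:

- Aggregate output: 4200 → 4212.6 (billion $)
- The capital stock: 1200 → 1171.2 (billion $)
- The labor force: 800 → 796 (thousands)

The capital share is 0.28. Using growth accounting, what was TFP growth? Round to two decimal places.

1.33%

Aggregate output growth = (4212.6 − 4200) / 4200 = 0.3%.
The capital stock growth = (1171.2 − 1200) / 1200 = -2.4%.
The labor force growth = (796 − 800) / 800 = -0.5%.
Labor's share = 1 − 0.28 = 0.72.
The capital stock: 0.28 × (-2.4) = -0.672 pp.
The labor force: 0.72 × (-0.5) = -0.36 pp.
TFP growth = 0.3 + 1.032 = 1.332%.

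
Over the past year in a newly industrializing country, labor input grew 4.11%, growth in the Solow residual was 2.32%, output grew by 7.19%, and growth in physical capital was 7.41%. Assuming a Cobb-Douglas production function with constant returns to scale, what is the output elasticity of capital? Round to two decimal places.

gY = gA + α·gK + (1−α)·gL, so gY − gA − gL = α(gK − gL).
7.19 − 2.32 − 4.11 = α × (7.41 − 4.11).
0.76 = 3.3 α, so α = 0.2303.

The output elasticity of capital is 0.23.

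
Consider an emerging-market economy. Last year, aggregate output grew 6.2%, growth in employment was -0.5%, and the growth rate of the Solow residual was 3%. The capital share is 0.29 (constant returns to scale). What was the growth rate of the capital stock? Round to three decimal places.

Labor's share = 1 − 0.29 = 0.71.
gY = gA + 0.71×(-0.5) + 0.29×g.
0.29×g = 6.2 − 3 + 0.355 = 3.555.
g = 3.555 / 0.29 = 12.25862%.

12.259%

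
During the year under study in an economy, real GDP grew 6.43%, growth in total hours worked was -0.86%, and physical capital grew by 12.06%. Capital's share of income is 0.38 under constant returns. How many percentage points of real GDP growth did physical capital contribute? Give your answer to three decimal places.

4.583 percentage points

Contribution = share × growth = 0.38 × 12.06 = 4.5828 pp.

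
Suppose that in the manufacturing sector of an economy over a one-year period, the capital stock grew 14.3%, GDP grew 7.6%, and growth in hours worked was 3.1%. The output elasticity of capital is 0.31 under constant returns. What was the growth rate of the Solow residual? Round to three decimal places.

Labor's share = 1 − 0.31 = 0.69.
The capital stock: 0.31 × 14.3 = 4.433 pp.
Hours worked: 0.69 × 3.1 = 2.139 pp.
TFP growth = 7.6 − 6.572 = 1.028%.

The Solow residual grew 1.028%.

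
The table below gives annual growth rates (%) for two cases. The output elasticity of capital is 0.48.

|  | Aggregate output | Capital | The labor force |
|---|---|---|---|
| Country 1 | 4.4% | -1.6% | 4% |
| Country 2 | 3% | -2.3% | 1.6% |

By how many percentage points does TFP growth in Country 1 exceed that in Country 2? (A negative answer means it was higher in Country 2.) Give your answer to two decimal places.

-0.18 percentage points

Labor's share = 1 − 0.48 = 0.52.
Country 1: TFP = 4.4 + 0.768 − 2.08 = 3.088%.
Country 2: TFP = 3 + 1.104 − 0.832 = 3.272%.
Difference = 3.088 − (3.272) = -0.184 pp.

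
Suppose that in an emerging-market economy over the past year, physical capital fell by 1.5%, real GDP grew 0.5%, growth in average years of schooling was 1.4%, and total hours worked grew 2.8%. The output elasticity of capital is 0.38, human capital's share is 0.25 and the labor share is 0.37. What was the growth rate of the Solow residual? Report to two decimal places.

-0.32%

Labor's share = 1 − 0.38 − 0.25 = 0.37.
Physical capital: 0.38 × (-1.5) = -0.57 pp.
Average years of schooling: 0.25 × 1.4 = 0.35 pp.
Total hours worked: 0.37 × 2.8 = 1.036 pp.
TFP growth = 0.5 − 0.816 = -0.316%.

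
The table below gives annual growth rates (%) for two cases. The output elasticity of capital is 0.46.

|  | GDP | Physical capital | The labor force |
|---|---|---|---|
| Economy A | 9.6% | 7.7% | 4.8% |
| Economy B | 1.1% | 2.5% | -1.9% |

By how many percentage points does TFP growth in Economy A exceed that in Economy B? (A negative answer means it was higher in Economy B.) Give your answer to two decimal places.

Labor's share = 1 − 0.46 = 0.54.
Economy A: TFP = 9.6 − 3.542 − 2.592 = 3.466%.
Economy B: TFP = 1.1 − 1.15 + 1.026 = 0.976%.
Difference = 3.466 − (0.976) = 2.49 pp.

2.49 percentage points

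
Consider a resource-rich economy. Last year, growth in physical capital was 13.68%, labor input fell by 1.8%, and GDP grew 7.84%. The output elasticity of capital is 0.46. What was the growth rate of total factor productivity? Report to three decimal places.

Total factor productivity growth was 2.519%.

Labor's share = 1 − 0.46 = 0.54.
Physical capital: 0.46 × 13.68 = 6.2928 pp.
Labor input: 0.54 × (-1.8) = -0.972 pp.
TFP growth = 7.84 − 5.3208 = 2.5192%.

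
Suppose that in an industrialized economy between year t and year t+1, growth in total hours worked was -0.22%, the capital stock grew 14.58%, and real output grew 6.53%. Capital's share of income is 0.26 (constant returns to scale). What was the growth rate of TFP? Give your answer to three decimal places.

Labor's share = 1 − 0.26 = 0.74.
The capital stock: 0.26 × 14.58 = 3.7908 pp.
Total hours worked: 0.74 × (-0.22) = -0.1628 pp.
TFP growth = 6.53 − 3.628 = 2.902%.

TFP grew 2.902%.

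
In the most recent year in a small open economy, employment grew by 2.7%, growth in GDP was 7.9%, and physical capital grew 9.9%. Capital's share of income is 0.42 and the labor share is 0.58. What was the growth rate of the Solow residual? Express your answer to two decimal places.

The Solow residual grew 2.18%.

Labor's share = 1 − 0.42 = 0.58.
Physical capital: 0.42 × 9.9 = 4.158 pp.
Employment: 0.58 × 2.7 = 1.566 pp.
TFP growth = 7.9 − 5.724 = 2.176%.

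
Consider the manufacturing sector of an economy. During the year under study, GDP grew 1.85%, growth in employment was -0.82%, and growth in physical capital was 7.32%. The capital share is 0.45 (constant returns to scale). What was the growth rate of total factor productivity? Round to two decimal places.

Labor's share = 1 − 0.45 = 0.55.
Physical capital: 0.45 × 7.32 = 3.294 pp.
Employment: 0.55 × (-0.82) = -0.451 pp.
TFP growth = 1.85 − 2.843 = -0.993%.

-0.99%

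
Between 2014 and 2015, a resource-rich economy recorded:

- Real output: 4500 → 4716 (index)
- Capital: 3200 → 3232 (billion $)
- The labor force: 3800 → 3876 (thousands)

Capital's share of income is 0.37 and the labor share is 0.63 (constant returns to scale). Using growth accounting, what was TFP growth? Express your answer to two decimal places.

Real output growth = (4716 − 4500) / 4500 = 4.8%.
Capital growth = (3232 − 3200) / 3200 = 1%.
The labor force growth = (3876 − 3800) / 3800 = 2%.
Labor's share = 1 − 0.37 = 0.63.
Capital: 0.37 × 1 = 0.37 pp.
The labor force: 0.63 × 2 = 1.26 pp.
TFP growth = 4.8 − 1.63 = 3.17%.

3.17%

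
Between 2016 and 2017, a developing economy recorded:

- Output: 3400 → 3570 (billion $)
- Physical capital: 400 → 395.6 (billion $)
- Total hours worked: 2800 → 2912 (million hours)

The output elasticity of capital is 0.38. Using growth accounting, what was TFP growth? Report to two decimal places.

Output growth = (3570 − 3400) / 3400 = 5%.
Physical capital growth = (395.6 − 400) / 400 = -1.1%.
Total hours worked growth = (2912 − 2800) / 2800 = 4%.
Labor's share = 1 − 0.38 = 0.62.
Physical capital: 0.38 × (-1.1) = -0.418 pp.
Total hours worked: 0.62 × 4 = 2.48 pp.
TFP growth = 5 − 2.062 = 2.938%.

TFP growth was 2.94%.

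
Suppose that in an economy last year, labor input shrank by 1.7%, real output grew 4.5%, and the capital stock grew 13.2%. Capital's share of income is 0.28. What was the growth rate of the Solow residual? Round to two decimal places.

Labor's share = 1 − 0.28 = 0.72.
The capital stock: 0.28 × 13.2 = 3.696 pp.
Labor input: 0.72 × (-1.7) = -1.224 pp.
TFP growth = 4.5 − 2.472 = 2.028%.

The Solow residual growth was 2.03%.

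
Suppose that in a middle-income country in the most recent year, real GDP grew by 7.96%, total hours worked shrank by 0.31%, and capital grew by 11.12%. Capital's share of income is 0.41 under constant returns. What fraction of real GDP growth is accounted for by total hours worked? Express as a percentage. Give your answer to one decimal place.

Total hours worked accounted for -2.3% of growth.

Labor's share = 1 − 0.41 = 0.59.
Total hours worked contributed 0.59 × (-0.31) = -0.1829 pp.
Share of growth = -0.1829 / 7.96 × 100 = -2.298%.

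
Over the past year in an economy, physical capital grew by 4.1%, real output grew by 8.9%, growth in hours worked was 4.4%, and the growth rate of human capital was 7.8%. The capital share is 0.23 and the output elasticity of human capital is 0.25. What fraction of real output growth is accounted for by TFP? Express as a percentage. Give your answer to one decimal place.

41.8%

Labor's share = 1 − 0.23 − 0.25 = 0.52.
Physical capital: 0.23 × 4.1 = 0.943 pp.
Human capital: 0.25 × 7.8 = 1.95 pp.
Hours worked: 0.52 × 4.4 = 2.288 pp.
TFP growth = 8.9 − 5.181 = 3.719%.
TFP share of growth = 3.719 / 8.9 × 100 = 41.787%.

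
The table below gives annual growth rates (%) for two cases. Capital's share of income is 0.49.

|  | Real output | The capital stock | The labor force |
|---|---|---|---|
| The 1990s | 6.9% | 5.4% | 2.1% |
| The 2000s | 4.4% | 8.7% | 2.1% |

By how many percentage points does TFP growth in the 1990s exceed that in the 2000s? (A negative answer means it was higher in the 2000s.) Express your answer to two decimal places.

Labor's share = 1 − 0.49 = 0.51.
The 1990s: TFP = 6.9 − 2.646 − 1.071 = 3.183%.
The 2000s: TFP = 4.4 − 4.263 − 1.071 = -0.934%.
Difference = 3.183 − (-0.934) = 4.117 pp.

4.12 percentage points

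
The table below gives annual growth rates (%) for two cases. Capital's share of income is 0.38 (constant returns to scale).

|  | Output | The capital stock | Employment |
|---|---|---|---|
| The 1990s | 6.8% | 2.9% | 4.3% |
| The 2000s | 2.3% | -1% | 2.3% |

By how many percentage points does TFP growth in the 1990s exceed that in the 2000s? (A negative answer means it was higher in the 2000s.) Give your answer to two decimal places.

Labor's share = 1 − 0.38 = 0.62.
The 1990s: TFP = 6.8 − 1.102 − 2.666 = 3.032%.
The 2000s: TFP = 2.3 + 0.38 − 1.426 = 1.254%.
Difference = 3.032 − (1.254) = 1.778 pp.

1.78 percentage points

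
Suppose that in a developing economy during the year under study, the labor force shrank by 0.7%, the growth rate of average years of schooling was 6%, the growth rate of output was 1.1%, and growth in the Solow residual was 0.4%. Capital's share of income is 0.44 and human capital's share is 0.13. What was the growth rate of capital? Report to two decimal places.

Labor's share = 1 − 0.44 − 0.13 = 0.43.
gY = gA + 0.13×6 + 0.43×(-0.7) + 0.44×g.
0.44×g = 1.1 − 0.4 − 0.479 = 0.221.
g = 0.221 / 0.44 = 0.5023%.

Capital grew 0.50%.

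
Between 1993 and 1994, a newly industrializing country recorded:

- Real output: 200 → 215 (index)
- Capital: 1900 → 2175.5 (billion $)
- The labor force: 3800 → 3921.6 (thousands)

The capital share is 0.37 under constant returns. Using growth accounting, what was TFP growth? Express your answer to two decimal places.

0.12%

Real output growth = (215 − 200) / 200 = 7.5%.
Capital growth = (2175.5 − 1900) / 1900 = 14.5%.
The labor force growth = (3921.6 − 3800) / 3800 = 3.2%.
Labor's share = 1 − 0.37 = 0.63.
Capital: 0.37 × 14.5 = 5.365 pp.
The labor force: 0.63 × 3.2 = 2.016 pp.
TFP growth = 7.5 − 7.381 = 0.119%.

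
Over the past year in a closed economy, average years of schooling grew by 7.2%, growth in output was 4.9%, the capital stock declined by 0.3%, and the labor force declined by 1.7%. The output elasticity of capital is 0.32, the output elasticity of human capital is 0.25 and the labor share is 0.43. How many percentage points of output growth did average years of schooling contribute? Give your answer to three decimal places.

Contribution = share × growth = 0.25 × 7.2 = 1.8 pp.

1.800 percentage points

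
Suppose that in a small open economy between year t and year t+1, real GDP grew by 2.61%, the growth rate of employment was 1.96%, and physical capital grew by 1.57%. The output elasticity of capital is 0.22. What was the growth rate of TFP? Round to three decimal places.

0.736%

Labor's share = 1 − 0.22 = 0.78.
Physical capital: 0.22 × 1.57 = 0.3454 pp.
Employment: 0.78 × 1.96 = 1.5288 pp.
TFP growth = 2.61 − 1.8742 = 0.7358%.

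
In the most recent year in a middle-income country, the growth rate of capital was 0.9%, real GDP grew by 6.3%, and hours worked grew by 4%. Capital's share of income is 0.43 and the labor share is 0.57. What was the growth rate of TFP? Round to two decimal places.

TFP grew 3.63%.

Labor's share = 1 − 0.43 = 0.57.
Capital: 0.43 × 0.9 = 0.387 pp.
Hours worked: 0.57 × 4 = 2.28 pp.
TFP growth = 6.3 − 2.667 = 3.633%.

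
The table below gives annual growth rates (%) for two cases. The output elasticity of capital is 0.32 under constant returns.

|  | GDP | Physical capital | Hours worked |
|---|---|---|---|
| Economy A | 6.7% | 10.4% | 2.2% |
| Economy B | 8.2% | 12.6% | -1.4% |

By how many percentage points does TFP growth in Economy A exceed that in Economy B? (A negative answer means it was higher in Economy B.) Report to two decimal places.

Labor's share = 1 − 0.32 = 0.68.
Economy A: TFP = 6.7 − 3.328 − 1.496 = 1.876%.
Economy B: TFP = 8.2 − 4.032 + 0.952 = 5.12%.
Difference = 1.876 − (5.12) = -3.244 pp.

-3.24 percentage points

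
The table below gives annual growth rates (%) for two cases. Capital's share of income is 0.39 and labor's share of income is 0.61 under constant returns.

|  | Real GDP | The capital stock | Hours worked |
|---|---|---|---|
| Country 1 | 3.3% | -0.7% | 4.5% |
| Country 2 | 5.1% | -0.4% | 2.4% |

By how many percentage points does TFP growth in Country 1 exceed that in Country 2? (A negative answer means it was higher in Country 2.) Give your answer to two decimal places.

-2.96 percentage points

Labor's share = 1 − 0.39 = 0.61.
Country 1: TFP = 3.3 + 0.273 − 2.745 = 0.828%.
Country 2: TFP = 5.1 + 0.156 − 1.464 = 3.792%.
Difference = 0.828 − (3.792) = -2.964 pp.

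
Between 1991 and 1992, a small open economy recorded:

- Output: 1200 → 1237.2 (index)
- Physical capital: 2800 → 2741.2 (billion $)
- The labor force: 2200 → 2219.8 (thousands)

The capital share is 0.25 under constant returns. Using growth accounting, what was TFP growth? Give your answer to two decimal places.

2.95%

Output growth = (1237.2 − 1200) / 1200 = 3.1%.
Physical capital growth = (2741.2 − 2800) / 2800 = -2.1%.
The labor force growth = (2219.8 − 2200) / 2200 = 0.9%.
Labor's share = 1 − 0.25 = 0.75.
Physical capital: 0.25 × (-2.1) = -0.525 pp.
The labor force: 0.75 × 0.9 = 0.675 pp.
TFP growth = 3.1 − 0.15 = 2.95%.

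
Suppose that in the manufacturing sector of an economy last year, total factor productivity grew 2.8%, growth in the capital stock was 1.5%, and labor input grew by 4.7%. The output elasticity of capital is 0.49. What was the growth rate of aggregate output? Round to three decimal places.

Aggregate output growth was 5.932%.

Labor's share = 1 − 0.49 = 0.51.
The capital stock: 0.49 × 1.5 = 0.735 pp.
Labor input: 0.51 × 4.7 = 2.397 pp.
Output growth = 2.8 + 3.132 = 5.932%.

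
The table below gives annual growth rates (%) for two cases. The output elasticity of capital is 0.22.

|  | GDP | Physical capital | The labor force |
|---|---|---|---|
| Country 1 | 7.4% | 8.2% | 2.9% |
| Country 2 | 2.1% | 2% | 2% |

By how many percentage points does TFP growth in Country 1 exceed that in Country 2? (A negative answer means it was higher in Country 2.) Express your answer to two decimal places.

Labor's share = 1 − 0.22 = 0.78.
Country 1: TFP = 7.4 − 1.804 − 2.262 = 3.334%.
Country 2: TFP = 2.1 − 0.44 − 1.56 = 0.1%.
Difference = 3.334 − (0.1) = 3.234 pp.

3.23 percentage points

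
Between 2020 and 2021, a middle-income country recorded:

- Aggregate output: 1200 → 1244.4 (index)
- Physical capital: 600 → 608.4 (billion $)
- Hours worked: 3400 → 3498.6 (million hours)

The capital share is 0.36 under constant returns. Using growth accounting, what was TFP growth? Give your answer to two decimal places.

Aggregate output growth = (1244.4 − 1200) / 1200 = 3.7%.
Physical capital growth = (608.4 − 600) / 600 = 1.4%.
Hours worked growth = (3498.6 − 3400) / 3400 = 2.9%.
Labor's share = 1 − 0.36 = 0.64.
Physical capital: 0.36 × 1.4 = 0.504 pp.
Hours worked: 0.64 × 2.9 = 1.856 pp.
TFP growth = 3.7 − 2.36 = 1.34%.

1.34%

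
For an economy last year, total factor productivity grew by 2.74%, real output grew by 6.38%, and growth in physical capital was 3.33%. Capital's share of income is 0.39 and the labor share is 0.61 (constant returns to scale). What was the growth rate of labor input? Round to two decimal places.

Labor's share = 1 − 0.39 = 0.61.
gY = gA + 0.39×3.33 + 0.61×g.
0.61×g = 6.38 − 2.74 − 1.2987 = 2.3413.
g = 2.3413 / 0.61 = 3.8382%.

3.84%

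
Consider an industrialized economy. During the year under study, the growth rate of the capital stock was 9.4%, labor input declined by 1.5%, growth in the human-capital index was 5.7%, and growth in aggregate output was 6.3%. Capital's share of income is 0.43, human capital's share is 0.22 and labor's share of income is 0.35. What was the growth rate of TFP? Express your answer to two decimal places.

1.53%

Labor's share = 1 − 0.43 − 0.22 = 0.35.
The capital stock: 0.43 × 9.4 = 4.042 pp.
The human-capital index: 0.22 × 5.7 = 1.254 pp.
Labor input: 0.35 × (-1.5) = -0.525 pp.
TFP growth = 6.3 − 4.771 = 1.529%.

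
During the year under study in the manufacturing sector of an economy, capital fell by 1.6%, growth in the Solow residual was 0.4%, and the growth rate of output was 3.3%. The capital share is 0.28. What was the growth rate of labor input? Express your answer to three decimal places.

Labor input growth was 4.650%.

Labor's share = 1 − 0.28 = 0.72.
gY = gA + 0.28×(-1.6) + 0.72×g.
0.72×g = 3.3 − 0.4 + 0.448 = 3.348.
g = 3.348 / 0.72 = 4.65%.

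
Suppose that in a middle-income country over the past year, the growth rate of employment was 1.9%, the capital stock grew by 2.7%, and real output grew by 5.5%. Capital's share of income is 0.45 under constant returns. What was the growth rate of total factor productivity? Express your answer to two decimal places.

Labor's share = 1 − 0.45 = 0.55.
The capital stock: 0.45 × 2.7 = 1.215 pp.
Employment: 0.55 × 1.9 = 1.045 pp.
TFP growth = 5.5 − 2.26 = 3.24%.

3.24%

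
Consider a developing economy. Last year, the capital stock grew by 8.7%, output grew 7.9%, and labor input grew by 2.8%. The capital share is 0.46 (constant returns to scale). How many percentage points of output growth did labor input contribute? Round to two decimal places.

1.51 percentage points

Labor's share = 1 − 0.46 = 0.54.
Contribution = share × growth = 0.54 × 2.8 = 1.512 pp.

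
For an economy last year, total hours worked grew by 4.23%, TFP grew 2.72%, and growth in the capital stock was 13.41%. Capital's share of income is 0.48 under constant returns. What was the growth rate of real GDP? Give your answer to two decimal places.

Labor's share = 1 − 0.48 = 0.52.
The capital stock: 0.48 × 13.41 = 6.4368 pp.
Total hours worked: 0.52 × 4.23 = 2.1996 pp.
Output growth = 2.72 + 8.6364 = 11.3564%.

11.36%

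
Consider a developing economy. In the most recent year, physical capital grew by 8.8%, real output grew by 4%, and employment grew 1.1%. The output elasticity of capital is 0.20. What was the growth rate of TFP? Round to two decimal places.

1.36%

Labor's share = 1 − 0.2 = 0.8.
Physical capital: 0.2 × 8.8 = 1.76 pp.
Employment: 0.8 × 1.1 = 0.88 pp.
TFP growth = 4 − 2.64 = 1.36%.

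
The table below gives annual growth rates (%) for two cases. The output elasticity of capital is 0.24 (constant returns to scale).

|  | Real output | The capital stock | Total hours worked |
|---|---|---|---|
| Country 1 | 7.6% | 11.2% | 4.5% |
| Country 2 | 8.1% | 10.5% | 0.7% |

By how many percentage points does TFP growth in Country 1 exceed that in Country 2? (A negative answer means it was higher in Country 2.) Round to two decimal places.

-3.56 percentage points

Labor's share = 1 − 0.24 = 0.76.
Country 1: TFP = 7.6 − 2.688 − 3.42 = 1.492%.
Country 2: TFP = 8.1 − 2.52 − 0.532 = 5.048%.
Difference = 1.492 − (5.048) = -3.556 pp.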